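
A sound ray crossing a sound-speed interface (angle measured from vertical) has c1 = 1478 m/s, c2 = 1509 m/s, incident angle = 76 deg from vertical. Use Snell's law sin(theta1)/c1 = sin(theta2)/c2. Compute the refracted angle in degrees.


sin(theta2) = (c2/c1)*sin(theta1) = (1509/1478)*sin(76 deg) = 0.99065
theta2 = arcsin(0.99065) = 82.16

82.16 deg


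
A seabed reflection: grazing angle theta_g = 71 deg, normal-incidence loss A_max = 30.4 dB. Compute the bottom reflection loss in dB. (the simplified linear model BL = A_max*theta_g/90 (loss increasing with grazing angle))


23.98 dB


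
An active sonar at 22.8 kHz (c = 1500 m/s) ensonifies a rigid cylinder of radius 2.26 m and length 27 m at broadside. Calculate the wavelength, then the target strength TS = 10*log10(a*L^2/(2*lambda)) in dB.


Step 1: lambda = c/f = 1500/22800 = 0.06579 m
Step 2: TS = 10*log10(a*L^2/(2*lambda)) = 10*log10(2.26*27^2/(2*0.06579)) = 40.98

40.98 dB


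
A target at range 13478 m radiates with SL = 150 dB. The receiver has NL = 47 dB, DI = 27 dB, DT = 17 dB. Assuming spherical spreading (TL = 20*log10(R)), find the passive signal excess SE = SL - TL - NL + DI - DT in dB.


Step 1: TL = 20*log10(13478) = 82.59 dB
Step 2: SE = 150 - 82.59 - 47 + 27 - 17 = 30.41

30.41 dB


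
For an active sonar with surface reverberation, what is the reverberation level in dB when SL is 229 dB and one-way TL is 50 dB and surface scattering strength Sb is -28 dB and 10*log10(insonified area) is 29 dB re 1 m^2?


RL = SL - 2*TL + Sb + 10*log10(A) = 229 - 2*50 + (-28) + 29 = 130

130 dB


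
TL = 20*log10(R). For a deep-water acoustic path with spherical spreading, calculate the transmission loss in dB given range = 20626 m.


86.29 dB


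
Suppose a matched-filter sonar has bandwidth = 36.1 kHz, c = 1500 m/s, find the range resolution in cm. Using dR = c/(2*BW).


dR = c/(2*BW) = 1500 / (2 * 36.1e3) = 0.0208 m = 2.08 cm

2.08 cm


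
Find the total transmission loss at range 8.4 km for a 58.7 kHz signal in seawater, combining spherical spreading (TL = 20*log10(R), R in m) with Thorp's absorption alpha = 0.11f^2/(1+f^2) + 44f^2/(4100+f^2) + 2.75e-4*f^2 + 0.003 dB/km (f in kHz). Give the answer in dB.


256.17 dB


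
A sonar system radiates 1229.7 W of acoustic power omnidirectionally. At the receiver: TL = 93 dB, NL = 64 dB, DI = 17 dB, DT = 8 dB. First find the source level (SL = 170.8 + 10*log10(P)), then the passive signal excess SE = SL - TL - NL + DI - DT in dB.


Step 1: SL = 170.8 + 10*log10(1229.7) = 201.7 dB
Step 2: SE = SL - TL - NL + DI - DT = 201.7 - 93 - 64 + 17 - 8 = 53.7

53.7 dB


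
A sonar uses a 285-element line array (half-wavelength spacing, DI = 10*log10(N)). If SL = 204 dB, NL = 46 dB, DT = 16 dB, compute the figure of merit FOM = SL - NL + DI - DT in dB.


Step 1: DI = 10*log10(285) = 24.55 dB
Step 2: FOM = SL - NL + DI - DT = 204 - 46 + 24.55 - 16 = 166.55

166.55 dB


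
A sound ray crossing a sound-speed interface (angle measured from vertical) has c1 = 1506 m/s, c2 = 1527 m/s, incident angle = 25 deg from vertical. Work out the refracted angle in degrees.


sin(theta2) = (c2/c1)*sin(theta1) = (1527/1506)*sin(25 deg) = 0.42851
theta2 = arcsin(0.42851) = 25.37

25.37 deg


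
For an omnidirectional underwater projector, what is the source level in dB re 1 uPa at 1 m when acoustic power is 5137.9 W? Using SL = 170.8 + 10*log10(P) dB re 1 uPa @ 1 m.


207.91 dB


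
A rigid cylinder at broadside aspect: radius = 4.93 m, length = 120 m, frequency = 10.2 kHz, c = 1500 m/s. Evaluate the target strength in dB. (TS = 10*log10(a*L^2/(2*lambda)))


lambda = 1500/10200 = 0.14706 m
TS = 10*log10(4.93*120^2/(2*0.14706)) = 53.83

53.83 dB


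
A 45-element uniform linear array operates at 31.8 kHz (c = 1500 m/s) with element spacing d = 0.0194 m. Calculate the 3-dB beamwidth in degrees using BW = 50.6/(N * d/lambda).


2.73 deg


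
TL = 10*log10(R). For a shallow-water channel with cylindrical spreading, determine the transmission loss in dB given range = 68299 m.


TL = 10*log10(68299) = 48.34

48.34 dB


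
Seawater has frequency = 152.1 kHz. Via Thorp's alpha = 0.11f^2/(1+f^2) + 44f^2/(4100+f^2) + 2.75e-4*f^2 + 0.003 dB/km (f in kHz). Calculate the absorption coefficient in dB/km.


f^2 = 23134.41
alpha = 0.11*23134.41/(1+23134.41) + 44*23134.41/(4100+23134.41) + 2.75e-4*23134.41 + 0.003 = 43.851

43.851 dB/km


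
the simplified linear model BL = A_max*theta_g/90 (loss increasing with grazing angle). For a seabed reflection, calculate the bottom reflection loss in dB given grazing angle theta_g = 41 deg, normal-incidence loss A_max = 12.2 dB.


5.56 dB


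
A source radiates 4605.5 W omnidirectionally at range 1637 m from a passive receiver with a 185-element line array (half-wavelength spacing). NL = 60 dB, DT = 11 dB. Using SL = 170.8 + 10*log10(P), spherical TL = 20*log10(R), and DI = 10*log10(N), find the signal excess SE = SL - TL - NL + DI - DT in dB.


Step 1: SL = 170.8 + 10*log10(4605.5) = 207.43 dB
Step 2: TL = 20*log10(1637) = 64.28 dB
Step 3: DI = 10*log10(185) = 22.67 dB
Step 4: SE = SL - TL - NL + DI - DT = 207.43 - 64.28 - 60 + 22.67 - 11 = 94.82

94.82 dB


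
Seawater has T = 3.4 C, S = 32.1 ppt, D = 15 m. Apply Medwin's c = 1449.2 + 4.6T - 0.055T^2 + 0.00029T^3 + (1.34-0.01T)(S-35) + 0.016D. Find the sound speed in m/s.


c = 1449.2 + 4.6*3.4 - 0.055*3.4^2 + 0.00029*3.4^3 + (1.34 - 0.01*3.4)*(32.1 - 35) + 0.016*15 = 1460.67

1460.67 m/s


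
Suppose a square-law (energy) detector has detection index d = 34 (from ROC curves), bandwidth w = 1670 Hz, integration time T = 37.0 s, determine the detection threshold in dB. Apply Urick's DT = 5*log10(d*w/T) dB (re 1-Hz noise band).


15.93 dB


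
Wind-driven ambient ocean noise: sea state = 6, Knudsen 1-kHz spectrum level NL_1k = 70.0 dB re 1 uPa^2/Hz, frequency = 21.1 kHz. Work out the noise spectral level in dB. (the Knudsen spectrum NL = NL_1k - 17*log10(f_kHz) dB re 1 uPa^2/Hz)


NL = NL_1k - 17*log10(f_kHz) = 70.0 - 17*log10(21.1) = 70.0 - (22.51) = 47.49

47.49 dB


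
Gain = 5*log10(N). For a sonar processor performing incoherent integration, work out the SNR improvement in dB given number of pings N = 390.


12.96 dB


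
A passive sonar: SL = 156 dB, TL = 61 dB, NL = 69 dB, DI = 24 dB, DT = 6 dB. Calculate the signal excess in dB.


SE = SL - TL - NL + DI - DT = 156 - 61 - 69 + 24 - 6 = 44

44 dB


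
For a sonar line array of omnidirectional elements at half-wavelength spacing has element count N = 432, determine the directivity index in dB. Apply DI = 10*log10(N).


26.35 dB


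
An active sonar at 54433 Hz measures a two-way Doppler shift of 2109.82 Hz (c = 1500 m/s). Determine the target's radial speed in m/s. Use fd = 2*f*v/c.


29.07 m/s


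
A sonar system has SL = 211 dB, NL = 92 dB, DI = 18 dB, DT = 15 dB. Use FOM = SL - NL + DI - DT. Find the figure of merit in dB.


FOM = SL - NL + DI - DT = 211 - 92 + 18 - 15 = 122

122 dB


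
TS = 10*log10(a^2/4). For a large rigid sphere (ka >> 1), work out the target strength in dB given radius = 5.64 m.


TS = 10*log10(5.64^2 / 4) = 10*log10(7.9524) = 9.0

9.0 dB


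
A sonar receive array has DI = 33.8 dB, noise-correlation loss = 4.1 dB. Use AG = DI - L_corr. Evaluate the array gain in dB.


AG = DI - L_corr = 33.8 - 4.1 = 29.7

29.7 dB


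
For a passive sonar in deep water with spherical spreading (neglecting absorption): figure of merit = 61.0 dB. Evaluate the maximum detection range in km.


1.12 km


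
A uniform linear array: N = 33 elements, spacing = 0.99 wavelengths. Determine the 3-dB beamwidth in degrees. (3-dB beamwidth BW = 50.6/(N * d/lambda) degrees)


BW = 50.6 / (33 * 0.99) = 50.6 / 32.67 = 1.55

1.55 deg


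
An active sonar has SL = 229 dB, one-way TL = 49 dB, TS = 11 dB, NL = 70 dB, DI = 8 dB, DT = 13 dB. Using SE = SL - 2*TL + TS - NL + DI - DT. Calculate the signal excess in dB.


67 dB


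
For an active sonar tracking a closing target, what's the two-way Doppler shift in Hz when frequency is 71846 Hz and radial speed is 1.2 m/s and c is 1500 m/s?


fd = 2*f*v/c = 2 * 71846 * 1.2 / 1500 = 114.95

114.95 Hz


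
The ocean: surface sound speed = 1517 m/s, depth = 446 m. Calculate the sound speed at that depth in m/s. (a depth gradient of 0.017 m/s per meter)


1524.582 m/s


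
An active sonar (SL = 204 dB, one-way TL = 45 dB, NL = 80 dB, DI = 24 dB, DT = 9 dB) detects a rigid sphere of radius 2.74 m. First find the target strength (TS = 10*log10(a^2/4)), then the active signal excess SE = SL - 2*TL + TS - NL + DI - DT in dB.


Step 1: TS = 10*log10(2.74^2/4) = 2.73 dB
Step 2: SE = SL - 2*TL + TS - NL + DI - DT = 204 - 2*45 + (2.73) - 80 + 24 - 9 = 51.73

51.73 dB


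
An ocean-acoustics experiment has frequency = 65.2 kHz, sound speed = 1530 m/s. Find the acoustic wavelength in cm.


lambda = c/f = 1530 / 65200 = 0.0235 m = 2.35 cm

2.35 cm


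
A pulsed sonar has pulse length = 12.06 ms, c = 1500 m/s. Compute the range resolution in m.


9.045 m


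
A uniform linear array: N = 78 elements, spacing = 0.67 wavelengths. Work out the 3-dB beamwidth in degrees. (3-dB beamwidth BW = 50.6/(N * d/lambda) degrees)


BW = 50.6 / (78 * 0.67) = 50.6 / 52.26 = 0.97

0.97 deg


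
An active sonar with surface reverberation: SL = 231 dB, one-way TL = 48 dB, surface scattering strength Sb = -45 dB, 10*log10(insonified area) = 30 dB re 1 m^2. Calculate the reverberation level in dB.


RL = SL - 2*TL + Sb + 10*log10(A) = 231 - 2*48 + (-45) + 30 = 120

120 dB


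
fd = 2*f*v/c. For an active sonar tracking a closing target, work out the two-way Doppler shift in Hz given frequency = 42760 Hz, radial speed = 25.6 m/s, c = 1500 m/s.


fd = 2*f*v/c = 2 * 42760 * 25.6 / 1500 = 1459.54

1459.54 Hz


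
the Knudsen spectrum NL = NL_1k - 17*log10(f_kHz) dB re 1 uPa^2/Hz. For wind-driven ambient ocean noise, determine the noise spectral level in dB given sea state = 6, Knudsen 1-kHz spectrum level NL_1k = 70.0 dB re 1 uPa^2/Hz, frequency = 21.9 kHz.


NL = NL_1k - 17*log10(f_kHz) = 70.0 - 17*log10(21.9) = 70.0 - (22.79) = 47.21

47.21 dB


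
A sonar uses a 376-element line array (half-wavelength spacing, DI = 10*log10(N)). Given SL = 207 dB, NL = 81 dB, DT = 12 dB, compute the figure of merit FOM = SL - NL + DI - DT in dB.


Step 1: DI = 10*log10(376) = 25.75 dB
Step 2: FOM = SL - NL + DI - DT = 207 - 81 + 25.75 - 12 = 139.75

139.75 dB


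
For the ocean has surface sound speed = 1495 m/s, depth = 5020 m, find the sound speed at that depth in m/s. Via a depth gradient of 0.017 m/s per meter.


c = 1495 + 0.017 * 5020 = 1580.34

1580.34 m/s


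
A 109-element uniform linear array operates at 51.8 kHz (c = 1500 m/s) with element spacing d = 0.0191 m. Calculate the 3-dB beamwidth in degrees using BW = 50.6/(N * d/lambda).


0.7 deg


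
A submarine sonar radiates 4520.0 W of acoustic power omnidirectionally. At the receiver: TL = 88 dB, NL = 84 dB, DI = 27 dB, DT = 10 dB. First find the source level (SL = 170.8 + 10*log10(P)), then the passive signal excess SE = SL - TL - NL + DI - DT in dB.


Step 1: SL = 170.8 + 10*log10(4520.0) = 207.35 dB
Step 2: SE = SL - TL - NL + DI - DT = 207.35 - 88 - 84 + 27 - 10 = 52.35

52.35 dB


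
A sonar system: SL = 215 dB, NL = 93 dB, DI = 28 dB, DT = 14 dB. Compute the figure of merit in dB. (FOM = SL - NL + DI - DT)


136 dB


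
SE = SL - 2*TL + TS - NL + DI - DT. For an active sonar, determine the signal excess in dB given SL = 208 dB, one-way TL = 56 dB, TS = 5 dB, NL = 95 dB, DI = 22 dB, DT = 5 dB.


23 dB


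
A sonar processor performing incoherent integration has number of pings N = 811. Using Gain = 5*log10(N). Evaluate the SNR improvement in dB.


14.55 dB


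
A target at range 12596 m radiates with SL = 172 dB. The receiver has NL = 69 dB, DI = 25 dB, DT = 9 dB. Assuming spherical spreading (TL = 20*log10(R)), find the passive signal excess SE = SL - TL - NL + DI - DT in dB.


Step 1: TL = 20*log10(12596) = 82.0 dB
Step 2: SE = 172 - 82.0 - 69 + 25 - 9 = 37.0

37.0 dB


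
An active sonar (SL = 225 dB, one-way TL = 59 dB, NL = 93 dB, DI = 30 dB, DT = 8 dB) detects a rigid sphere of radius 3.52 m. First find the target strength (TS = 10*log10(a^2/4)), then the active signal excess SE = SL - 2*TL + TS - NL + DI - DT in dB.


Step 1: TS = 10*log10(3.52^2/4) = 4.91 dB
Step 2: SE = SL - 2*TL + TS - NL + DI - DT = 225 - 2*59 + (4.91) - 93 + 30 - 8 = 40.91

40.91 dB


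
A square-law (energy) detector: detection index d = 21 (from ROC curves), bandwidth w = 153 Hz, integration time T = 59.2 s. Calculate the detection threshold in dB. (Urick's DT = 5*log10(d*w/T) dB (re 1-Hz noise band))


DT = 5*log10(d*w/T) = 5*log10(21 * 153 / 59.2) = 5*log10(54.27) = 8.67

8.67 dB


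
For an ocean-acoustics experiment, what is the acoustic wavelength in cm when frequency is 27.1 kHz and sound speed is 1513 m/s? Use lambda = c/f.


lambda = c/f = 1513 / 27100 = 0.0558 m = 5.58 cm

5.58 cm


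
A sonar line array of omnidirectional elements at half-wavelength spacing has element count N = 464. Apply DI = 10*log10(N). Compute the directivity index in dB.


26.67 dB


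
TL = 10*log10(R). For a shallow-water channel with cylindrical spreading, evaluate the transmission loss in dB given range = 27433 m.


TL = 10*log10(27433) = 44.38

44.38 dB


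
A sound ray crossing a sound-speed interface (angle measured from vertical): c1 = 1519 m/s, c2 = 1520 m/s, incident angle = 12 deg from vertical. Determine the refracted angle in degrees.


sin(theta2) = (c2/c1)*sin(theta1) = (1520/1519)*sin(12 deg) = 0.20805
theta2 = arcsin(0.20805) = 12.01

12.01 deg


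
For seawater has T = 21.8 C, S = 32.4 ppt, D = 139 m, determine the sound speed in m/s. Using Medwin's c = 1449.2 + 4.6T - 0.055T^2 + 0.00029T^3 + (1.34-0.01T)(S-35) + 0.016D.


c = 1449.2 + 4.6*21.8 - 0.055*21.8^2 + 0.00029*21.8^3 + (1.34 - 0.01*21.8)*(32.4 - 35) + 0.016*139 = 1525.65

1525.65 m/s


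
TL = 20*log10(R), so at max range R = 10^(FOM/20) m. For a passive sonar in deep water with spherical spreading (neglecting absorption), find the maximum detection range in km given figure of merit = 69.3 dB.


At max range FOM = TL, so 20*log10(R) = 69.3
R = 10^(69.3/20) = 2917.43 m = 2.92 km

2.92 km


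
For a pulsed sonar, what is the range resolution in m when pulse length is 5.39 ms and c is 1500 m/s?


dR = c*tau/2 = 1500 * 5.39e-3 / 2 = 4.0425

4.0425 m


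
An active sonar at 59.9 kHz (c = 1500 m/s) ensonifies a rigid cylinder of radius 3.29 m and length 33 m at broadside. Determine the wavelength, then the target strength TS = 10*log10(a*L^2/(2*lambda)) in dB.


Step 1: lambda = c/f = 1500/59900 = 0.02504 m
Step 2: TS = 10*log10(a*L^2/(2*lambda)) = 10*log10(3.29*33^2/(2*0.02504)) = 48.55

48.55 dB


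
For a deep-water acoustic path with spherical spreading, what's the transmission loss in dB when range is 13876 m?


TL = 20*log10(13876) = 82.85

82.85 dB


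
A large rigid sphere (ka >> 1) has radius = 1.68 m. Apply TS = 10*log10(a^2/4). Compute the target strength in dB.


TS = 10*log10(1.68^2 / 4) = 10*log10(0.7056) = -1.51

-1.51 dB


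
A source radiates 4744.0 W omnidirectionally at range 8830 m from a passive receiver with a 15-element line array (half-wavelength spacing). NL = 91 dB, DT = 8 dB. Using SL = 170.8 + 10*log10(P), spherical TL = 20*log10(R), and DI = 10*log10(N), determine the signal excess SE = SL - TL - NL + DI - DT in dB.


Step 1: SL = 170.8 + 10*log10(4744.0) = 207.56 dB
Step 2: TL = 20*log10(8830) = 78.92 dB
Step 3: DI = 10*log10(15) = 11.76 dB
Step 4: SE = SL - TL - NL + DI - DT = 207.56 - 78.92 - 91 + 11.76 - 8 = 41.4

41.4 dB


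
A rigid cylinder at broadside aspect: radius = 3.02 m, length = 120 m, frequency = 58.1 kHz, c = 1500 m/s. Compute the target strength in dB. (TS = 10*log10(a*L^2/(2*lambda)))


59.25 dB


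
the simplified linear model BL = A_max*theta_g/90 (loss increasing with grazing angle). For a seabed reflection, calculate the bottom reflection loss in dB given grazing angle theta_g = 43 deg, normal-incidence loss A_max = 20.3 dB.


BL = A_max * theta_g / 90 = 20.3 * 43 / 90 = 9.7

9.7 dB


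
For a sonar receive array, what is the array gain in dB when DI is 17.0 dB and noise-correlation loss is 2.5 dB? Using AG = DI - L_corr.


AG = DI - L_corr = 17.0 - 2.5 = 14.5

14.5 dB


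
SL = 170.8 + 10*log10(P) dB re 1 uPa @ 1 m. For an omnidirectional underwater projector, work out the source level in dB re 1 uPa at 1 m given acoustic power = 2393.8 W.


SL = 170.8 + 10*log10(2393.8) = 170.8 + 33.79 = 204.59

204.59 dB


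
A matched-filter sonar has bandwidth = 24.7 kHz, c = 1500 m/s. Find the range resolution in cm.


3.04 cm


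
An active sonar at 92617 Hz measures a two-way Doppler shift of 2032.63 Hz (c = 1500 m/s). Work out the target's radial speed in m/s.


From fd = 2*f*v/c, v = c*fd/(2*f) = 1500 * 2032.63 / (2*92617) = 16.46

16.46 m/s


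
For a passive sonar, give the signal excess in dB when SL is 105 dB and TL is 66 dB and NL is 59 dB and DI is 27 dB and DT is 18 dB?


-11 dB


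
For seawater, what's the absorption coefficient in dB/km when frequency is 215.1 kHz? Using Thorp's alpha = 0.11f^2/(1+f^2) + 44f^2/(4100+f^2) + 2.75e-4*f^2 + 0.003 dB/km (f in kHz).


53.255 dB/km


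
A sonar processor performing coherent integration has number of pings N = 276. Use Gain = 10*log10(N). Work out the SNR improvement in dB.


24.41 dB


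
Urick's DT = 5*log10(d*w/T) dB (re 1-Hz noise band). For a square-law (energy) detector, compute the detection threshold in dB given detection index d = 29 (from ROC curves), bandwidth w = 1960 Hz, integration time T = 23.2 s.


DT = 5*log10(d*w/T) = 5*log10(29 * 1960 / 23.2) = 5*log10(2450.0) = 16.95

16.95 dB


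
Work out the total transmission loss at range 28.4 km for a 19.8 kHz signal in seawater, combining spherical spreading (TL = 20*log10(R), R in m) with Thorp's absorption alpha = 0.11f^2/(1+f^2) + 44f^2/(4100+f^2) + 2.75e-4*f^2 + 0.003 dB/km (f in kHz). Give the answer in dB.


Step 1 (Thorp): alpha = 0.11*392.04/(1+392.04) + 44*392.04/(4100+392.04) + 2.75e-4*392.04 + 0.003 = 4.0606 dB/km
Step 2: TL_spread = 20*log10(28400) = 89.07 dB
Step 3: TL_abs = alpha*R = 4.0606 * 28.4 = 115.32 dB
Step 4: TL_total = 89.07 + 115.32 = 204.39

204.39 dB


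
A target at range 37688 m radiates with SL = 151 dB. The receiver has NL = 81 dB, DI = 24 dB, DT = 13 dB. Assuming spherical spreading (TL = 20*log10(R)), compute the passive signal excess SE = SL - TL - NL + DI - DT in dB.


Step 1: TL = 20*log10(37688) = 91.52 dB
Step 2: SE = 151 - 91.52 - 81 + 24 - 13 = -10.52

-10.52 dB


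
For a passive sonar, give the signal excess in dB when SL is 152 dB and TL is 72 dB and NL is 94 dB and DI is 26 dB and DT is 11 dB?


SE = SL - TL - NL + DI - DT = 152 - 72 - 94 + 26 - 11 = 1

1 dB


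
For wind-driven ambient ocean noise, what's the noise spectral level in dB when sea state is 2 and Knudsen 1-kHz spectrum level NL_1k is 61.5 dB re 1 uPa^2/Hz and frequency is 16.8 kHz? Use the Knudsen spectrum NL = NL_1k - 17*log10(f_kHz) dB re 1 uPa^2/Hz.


NL = NL_1k - 17*log10(f_kHz) = 61.5 - 17*log10(16.8) = 61.5 - (20.83) = 40.67

40.67 dB


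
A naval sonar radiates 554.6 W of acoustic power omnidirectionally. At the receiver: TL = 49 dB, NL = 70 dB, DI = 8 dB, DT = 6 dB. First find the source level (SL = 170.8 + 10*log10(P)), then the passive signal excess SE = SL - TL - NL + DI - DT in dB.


Step 1: SL = 170.8 + 10*log10(554.6) = 198.24 dB
Step 2: SE = SL - TL - NL + DI - DT = 198.24 - 49 - 70 + 8 - 6 = 81.24

81.24 dB


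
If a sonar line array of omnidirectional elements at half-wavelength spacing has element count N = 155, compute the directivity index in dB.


DI = 10*log10(155) = 21.9

21.9 dB


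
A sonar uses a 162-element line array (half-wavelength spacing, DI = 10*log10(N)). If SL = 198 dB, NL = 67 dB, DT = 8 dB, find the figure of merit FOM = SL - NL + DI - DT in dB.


145.1 dB


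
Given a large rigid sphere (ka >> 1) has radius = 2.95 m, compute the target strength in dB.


3.38 dB


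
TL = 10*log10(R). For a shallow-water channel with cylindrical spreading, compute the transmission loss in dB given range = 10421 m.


TL = 10*log10(10421) = 40.18

40.18 dB


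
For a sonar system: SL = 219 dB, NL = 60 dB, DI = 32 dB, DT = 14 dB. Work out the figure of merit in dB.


FOM = SL - NL + DI - DT = 219 - 60 + 32 - 14 = 177

177 dB


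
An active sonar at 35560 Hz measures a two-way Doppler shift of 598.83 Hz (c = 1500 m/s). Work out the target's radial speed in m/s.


From fd = 2*f*v/c, v = c*fd/(2*f) = 1500 * 598.83 / (2*35560) = 12.63

12.63 m/s


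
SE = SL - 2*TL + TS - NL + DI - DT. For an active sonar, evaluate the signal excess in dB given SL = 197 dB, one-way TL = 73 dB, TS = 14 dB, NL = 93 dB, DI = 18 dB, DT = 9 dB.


SE = SL - 2*TL + TS - NL + DI - DT = 197 - 2*73 + (14) - 93 + 18 - 9 = -19

-19 dB


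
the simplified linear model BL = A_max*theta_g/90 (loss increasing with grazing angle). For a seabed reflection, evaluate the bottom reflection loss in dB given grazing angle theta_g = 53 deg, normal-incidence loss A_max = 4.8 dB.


BL = A_max * theta_g / 90 = 4.8 * 53 / 90 = 2.83

2.83 dB


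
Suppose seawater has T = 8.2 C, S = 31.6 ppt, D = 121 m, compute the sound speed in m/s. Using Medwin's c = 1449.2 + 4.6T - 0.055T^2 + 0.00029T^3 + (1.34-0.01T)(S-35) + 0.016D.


c = 1449.2 + 4.6*8.2 - 0.055*8.2^2 + 0.00029*8.2^3 + (1.34 - 0.01*8.2)*(31.6 - 35) + 0.016*121 = 1481.04

1481.04 m/s


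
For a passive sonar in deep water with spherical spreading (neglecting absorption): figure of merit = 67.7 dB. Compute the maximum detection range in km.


At max range FOM = TL, so 20*log10(R) = 67.7
R = 10^(67.7/20) = 2426.61 m = 2.43 km

2.43 km


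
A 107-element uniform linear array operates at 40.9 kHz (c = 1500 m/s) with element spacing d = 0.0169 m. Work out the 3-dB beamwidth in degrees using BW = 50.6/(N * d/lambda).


Step 1: lambda = 1500/40900 = 0.03667 m
Step 2: d/lambda = 0.0169/0.03667 = 0.4609
Step 3: BW = 50.6/(N * d/lambda) = 50.6/(107 * 0.4609) = 1.03

1.03 deg


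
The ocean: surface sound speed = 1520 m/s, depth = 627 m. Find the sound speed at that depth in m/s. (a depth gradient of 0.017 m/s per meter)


c = 1520 + 0.017 * 627 = 1530.659

1530.659 m/s


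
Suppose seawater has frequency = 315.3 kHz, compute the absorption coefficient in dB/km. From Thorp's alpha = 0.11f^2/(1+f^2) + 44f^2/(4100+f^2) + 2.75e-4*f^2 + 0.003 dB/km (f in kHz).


f^2 = 99414.09
alpha = 0.11*99414.09/(1+99414.09) + 44*99414.09/(4100+99414.09) + 2.75e-4*99414.09 + 0.003 = 69.709

69.709 dB/km


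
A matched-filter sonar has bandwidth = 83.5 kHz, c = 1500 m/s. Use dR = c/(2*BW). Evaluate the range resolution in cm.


dR = c/(2*BW) = 1500 / (2 * 83.5e3) = 0.009 m = 0.9 cm

0.9 cm


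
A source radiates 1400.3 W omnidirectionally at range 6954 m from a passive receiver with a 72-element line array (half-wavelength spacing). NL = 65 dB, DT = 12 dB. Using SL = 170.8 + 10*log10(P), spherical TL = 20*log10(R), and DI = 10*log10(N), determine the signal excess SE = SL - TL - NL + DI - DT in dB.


Step 1: SL = 170.8 + 10*log10(1400.3) = 202.26 dB
Step 2: TL = 20*log10(6954) = 76.84 dB
Step 3: DI = 10*log10(72) = 18.57 dB
Step 4: SE = SL - TL - NL + DI - DT = 202.26 - 76.84 - 65 + 18.57 - 12 = 66.99

66.99 dB


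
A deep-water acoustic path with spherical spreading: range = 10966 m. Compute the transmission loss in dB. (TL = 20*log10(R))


TL = 20*log10(10966) = 80.8

80.8 dB


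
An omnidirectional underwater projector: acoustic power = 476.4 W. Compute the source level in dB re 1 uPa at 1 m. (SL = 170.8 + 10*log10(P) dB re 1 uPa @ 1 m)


SL = 170.8 + 10*log10(476.4) = 170.8 + 26.78 = 197.58

197.58 dB


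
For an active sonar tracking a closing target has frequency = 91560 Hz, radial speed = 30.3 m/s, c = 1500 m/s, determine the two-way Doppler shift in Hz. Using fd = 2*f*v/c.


fd = 2*f*v/c = 2 * 91560 * 30.3 / 1500 = 3699.02

3699.02 Hz


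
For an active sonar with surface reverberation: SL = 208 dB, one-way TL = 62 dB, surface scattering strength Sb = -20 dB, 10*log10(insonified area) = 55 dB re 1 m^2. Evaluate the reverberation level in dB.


RL = SL - 2*TL + Sb + 10*log10(A) = 208 - 2*62 + (-20) + 55 = 119

119 dB


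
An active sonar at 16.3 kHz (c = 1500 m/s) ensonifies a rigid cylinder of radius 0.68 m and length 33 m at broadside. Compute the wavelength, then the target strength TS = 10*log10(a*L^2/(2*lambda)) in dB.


Step 1: lambda = c/f = 1500/16300 = 0.09202 m
Step 2: TS = 10*log10(a*L^2/(2*lambda)) = 10*log10(0.68*33^2/(2*0.09202)) = 36.05

36.05 dB


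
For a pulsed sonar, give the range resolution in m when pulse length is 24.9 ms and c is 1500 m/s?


dR = c*tau/2 = 1500 * 24.9e-3 / 2 = 18.675

18.675 m


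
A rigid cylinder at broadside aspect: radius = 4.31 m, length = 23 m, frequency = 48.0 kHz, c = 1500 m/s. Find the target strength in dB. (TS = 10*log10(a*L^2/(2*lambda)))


45.62 dB


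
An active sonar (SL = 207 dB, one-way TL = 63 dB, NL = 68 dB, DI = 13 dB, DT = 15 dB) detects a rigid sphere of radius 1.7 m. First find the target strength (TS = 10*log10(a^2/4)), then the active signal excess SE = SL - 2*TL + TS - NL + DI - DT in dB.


Step 1: TS = 10*log10(1.7^2/4) = -1.41 dB
Step 2: SE = SL - 2*TL + TS - NL + DI - DT = 207 - 2*63 + (-1.41) - 68 + 13 - 15 = 9.59

9.59 dB


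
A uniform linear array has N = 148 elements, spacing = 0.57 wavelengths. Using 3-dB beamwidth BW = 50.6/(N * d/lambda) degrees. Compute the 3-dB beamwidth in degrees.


0.6 deg


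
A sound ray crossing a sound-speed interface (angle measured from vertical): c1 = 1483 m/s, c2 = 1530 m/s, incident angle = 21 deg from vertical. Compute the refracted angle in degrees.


sin(theta2) = (c2/c1)*sin(theta1) = (1530/1483)*sin(21 deg) = 0.36973
theta2 = arcsin(0.36973) = 21.7

21.7 deg


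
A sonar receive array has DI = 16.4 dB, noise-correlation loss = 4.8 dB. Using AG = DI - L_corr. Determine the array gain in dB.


AG = DI - L_corr = 16.4 - 4.8 = 11.6

11.6 dB


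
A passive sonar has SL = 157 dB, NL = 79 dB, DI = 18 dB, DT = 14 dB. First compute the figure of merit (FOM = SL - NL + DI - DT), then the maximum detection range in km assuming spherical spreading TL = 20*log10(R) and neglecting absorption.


Step 1: FOM = SL - NL + DI - DT = 157 - 79 + 18 - 14 = 82 dB
Step 2: at max range FOM = TL = 20*log10(R), so R = 10^(82/20) = 12589.25 m = 12.59 km

12.59 km


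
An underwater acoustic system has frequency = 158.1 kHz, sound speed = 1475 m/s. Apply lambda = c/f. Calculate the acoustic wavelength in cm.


lambda = c/f = 1475 / 158100 = 0.0093 m = 0.93 cm

0.93 cm


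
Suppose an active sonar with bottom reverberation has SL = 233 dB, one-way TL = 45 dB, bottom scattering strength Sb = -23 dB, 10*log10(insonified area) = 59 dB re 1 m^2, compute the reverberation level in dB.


RL = SL - 2*TL + Sb + 10*log10(A) = 233 - 2*45 + (-23) + 59 = 179

179 dB


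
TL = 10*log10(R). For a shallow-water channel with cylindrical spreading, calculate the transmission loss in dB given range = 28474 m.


TL = 10*log10(28474) = 44.54

44.54 dB


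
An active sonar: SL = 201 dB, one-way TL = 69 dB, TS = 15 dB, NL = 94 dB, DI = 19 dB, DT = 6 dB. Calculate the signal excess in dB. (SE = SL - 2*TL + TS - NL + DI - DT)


SE = SL - 2*TL + TS - NL + DI - DT = 201 - 2*69 + (15) - 94 + 19 - 6 = -3

-3 dB


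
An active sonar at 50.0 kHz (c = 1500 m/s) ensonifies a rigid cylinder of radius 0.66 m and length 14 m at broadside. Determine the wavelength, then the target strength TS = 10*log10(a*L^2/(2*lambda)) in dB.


Step 1: lambda = c/f = 1500/50000 = 0.03 m
Step 2: TS = 10*log10(a*L^2/(2*lambda)) = 10*log10(0.66*14^2/(2*0.03)) = 33.34

33.34 dB


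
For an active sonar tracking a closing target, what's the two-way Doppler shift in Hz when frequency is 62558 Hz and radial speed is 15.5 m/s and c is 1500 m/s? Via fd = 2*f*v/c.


1292.87 Hz


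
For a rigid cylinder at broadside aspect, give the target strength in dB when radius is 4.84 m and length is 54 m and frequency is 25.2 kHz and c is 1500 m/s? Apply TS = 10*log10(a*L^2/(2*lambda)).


lambda = 1500/25200 = 0.05952 m
TS = 10*log10(4.84*54^2/(2*0.05952)) = 50.74

50.74 dB


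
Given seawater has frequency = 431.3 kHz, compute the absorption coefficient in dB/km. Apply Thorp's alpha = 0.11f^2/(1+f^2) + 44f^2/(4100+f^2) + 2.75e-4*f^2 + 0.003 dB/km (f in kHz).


f^2 = 186019.69
alpha = 0.11*186019.69/(1+186019.69) + 44*186019.69/(4100+186019.69) + 2.75e-4*186019.69 + 0.003 = 94.32

94.32 dB/km


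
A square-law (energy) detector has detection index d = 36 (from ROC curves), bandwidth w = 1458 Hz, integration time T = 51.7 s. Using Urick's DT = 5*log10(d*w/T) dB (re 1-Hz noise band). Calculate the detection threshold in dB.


15.03 dB


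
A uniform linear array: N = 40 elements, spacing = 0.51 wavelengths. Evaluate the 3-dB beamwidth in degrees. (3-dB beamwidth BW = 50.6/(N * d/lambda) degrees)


BW = 50.6 / (40 * 0.51) = 50.6 / 20.4 = 2.48

2.48 deg


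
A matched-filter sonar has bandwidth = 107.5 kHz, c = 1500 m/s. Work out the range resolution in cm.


0.7 cm


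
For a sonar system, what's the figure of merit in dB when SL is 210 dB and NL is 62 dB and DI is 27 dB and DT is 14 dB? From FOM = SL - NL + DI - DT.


FOM = SL - NL + DI - DT = 210 - 62 + 27 - 14 = 161

161 dB


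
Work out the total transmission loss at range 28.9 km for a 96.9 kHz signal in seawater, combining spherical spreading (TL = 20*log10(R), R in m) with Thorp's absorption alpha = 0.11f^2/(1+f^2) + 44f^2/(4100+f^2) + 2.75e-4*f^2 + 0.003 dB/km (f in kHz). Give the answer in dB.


Step 1 (Thorp): alpha = 0.11*9389.61/(1+9389.61) + 44*9389.61/(4100+9389.61) + 2.75e-4*9389.61 + 0.003 = 33.3219 dB/km
Step 2: TL_spread = 20*log10(28900) = 89.22 dB
Step 3: TL_abs = alpha*R = 33.3219 * 28.9 = 963.0 dB
Step 4: TL_total = 89.22 + 963.0 = 1052.22

1052.22 dB


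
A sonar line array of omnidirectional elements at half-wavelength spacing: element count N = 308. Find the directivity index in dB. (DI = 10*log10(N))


DI = 10*log10(308) = 24.89

24.89 dB


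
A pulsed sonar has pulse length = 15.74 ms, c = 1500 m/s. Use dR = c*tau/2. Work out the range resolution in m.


dR = c*tau/2 = 1500 * 15.74e-3 / 2 = 11.805

11.805 m


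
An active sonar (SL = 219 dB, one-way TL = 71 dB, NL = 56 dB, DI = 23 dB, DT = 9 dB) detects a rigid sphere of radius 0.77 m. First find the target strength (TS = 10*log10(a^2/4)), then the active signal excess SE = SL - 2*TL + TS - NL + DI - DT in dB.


Step 1: TS = 10*log10(0.77^2/4) = -8.29 dB
Step 2: SE = SL - 2*TL + TS - NL + DI - DT = 219 - 2*71 + (-8.29) - 56 + 23 - 9 = 26.71

26.71 dB


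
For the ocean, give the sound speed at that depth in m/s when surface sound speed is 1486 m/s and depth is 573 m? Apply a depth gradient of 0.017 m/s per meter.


1495.741 m/s


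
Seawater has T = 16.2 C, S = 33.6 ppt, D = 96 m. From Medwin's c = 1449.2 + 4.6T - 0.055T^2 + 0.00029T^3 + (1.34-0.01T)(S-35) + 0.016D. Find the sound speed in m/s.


c = 1449.2 + 4.6*16.2 - 0.055*16.2^2 + 0.00029*16.2^3 + (1.34 - 0.01*16.2)*(33.6 - 35) + 0.016*96 = 1510.41

1510.41 m/s


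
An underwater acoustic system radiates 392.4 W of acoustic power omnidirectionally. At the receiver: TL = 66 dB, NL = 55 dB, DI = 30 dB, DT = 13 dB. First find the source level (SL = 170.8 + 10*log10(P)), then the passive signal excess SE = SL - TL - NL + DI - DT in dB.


Step 1: SL = 170.8 + 10*log10(392.4) = 196.74 dB
Step 2: SE = SL - TL - NL + DI - DT = 196.74 - 66 - 55 + 30 - 13 = 92.74

92.74 dB


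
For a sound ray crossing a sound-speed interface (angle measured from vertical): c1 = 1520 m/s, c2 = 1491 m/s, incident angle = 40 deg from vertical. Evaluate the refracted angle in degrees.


39.09 deg


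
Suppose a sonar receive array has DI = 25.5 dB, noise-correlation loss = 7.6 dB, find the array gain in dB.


AG = DI - L_corr = 25.5 - 7.6 = 17.9

17.9 dB


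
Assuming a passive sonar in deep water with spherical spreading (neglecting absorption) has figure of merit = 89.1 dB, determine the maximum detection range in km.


At max range FOM = TL, so 20*log10(R) = 89.1
R = 10^(89.1/20) = 28510.18 m = 28.51 km

28.51 km


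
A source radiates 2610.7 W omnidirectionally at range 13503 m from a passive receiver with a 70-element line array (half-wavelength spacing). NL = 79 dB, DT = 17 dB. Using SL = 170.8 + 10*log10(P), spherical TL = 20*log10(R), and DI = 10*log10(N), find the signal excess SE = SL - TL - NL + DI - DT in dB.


Step 1: SL = 170.8 + 10*log10(2610.7) = 204.97 dB
Step 2: TL = 20*log10(13503) = 82.61 dB
Step 3: DI = 10*log10(70) = 18.45 dB
Step 4: SE = SL - TL - NL + DI - DT = 204.97 - 82.61 - 79 + 18.45 - 17 = 44.81

44.81 dB


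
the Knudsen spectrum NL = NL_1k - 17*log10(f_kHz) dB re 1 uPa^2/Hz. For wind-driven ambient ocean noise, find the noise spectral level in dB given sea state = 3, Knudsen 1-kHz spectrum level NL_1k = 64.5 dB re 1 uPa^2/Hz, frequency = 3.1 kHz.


56.15 dB


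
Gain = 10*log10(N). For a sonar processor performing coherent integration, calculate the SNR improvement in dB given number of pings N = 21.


Gain = 10*log10(21) = 13.22

13.22 dB


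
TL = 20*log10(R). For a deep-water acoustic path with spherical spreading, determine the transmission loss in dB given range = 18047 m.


TL = 20*log10(18047) = 85.13

85.13 dB


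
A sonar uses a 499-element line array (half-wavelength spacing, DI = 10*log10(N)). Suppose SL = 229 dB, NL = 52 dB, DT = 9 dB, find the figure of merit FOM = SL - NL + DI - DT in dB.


194.98 dB


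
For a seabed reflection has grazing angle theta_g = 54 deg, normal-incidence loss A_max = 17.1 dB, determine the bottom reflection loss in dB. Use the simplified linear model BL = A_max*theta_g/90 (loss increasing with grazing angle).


BL = A_max * theta_g / 90 = 17.1 * 54 / 90 = 10.26

10.26 dB


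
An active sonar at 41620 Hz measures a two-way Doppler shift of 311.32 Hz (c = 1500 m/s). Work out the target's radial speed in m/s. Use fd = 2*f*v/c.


From fd = 2*f*v/c, v = c*fd/(2*f) = 1500 * 311.32 / (2*41620) = 5.61

5.61 m/s


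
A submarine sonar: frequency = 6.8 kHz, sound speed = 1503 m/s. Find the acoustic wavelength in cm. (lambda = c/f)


22.1 cm


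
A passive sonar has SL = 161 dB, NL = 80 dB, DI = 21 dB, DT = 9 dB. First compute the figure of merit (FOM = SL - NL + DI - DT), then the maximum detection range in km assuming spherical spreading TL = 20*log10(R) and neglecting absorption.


Step 1: FOM = SL - NL + DI - DT = 161 - 80 + 21 - 9 = 93 dB
Step 2: at max range FOM = TL = 20*log10(R), so R = 10^(93/20) = 44668.36 m = 44.67 km

44.67 km


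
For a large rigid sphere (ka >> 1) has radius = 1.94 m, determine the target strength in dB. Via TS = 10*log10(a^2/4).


TS = 10*log10(1.94^2 / 4) = 10*log10(0.9409) = -0.26

-0.26 dB


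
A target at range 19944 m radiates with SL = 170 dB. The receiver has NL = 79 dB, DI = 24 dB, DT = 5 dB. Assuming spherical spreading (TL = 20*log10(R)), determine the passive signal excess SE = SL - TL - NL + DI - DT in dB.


Step 1: TL = 20*log10(19944) = 86.0 dB
Step 2: SE = 170 - 86.0 - 79 + 24 - 5 = 24.0

24.0 dB


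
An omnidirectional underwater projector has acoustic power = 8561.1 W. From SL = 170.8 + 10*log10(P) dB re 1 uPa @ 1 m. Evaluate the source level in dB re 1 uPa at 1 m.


SL = 170.8 + 10*log10(8561.1) = 170.8 + 39.33 = 210.13

210.13 dB


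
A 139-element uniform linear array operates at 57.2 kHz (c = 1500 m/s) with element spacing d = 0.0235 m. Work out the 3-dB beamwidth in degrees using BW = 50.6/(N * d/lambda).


0.41 deg


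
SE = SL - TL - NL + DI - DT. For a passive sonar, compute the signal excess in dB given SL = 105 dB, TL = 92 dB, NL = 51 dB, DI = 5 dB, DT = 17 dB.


SE = SL - TL - NL + DI - DT = 105 - 92 - 51 + 5 - 17 = -50

-50 dB


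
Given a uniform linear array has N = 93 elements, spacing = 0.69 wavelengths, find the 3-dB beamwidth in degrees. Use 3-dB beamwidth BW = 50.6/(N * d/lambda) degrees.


BW = 50.6 / (93 * 0.69) = 50.6 / 64.17 = 0.79

0.79 deg


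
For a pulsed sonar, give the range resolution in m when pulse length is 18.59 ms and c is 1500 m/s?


13.9425 m


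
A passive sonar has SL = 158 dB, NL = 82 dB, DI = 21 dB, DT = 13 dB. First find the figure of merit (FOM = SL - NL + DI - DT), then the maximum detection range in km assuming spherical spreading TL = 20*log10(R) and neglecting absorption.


Step 1: FOM = SL - NL + DI - DT = 158 - 82 + 21 - 13 = 84 dB
Step 2: at max range FOM = TL = 20*log10(R), so R = 10^(84/20) = 15848.93 m = 15.85 km

15.85 km


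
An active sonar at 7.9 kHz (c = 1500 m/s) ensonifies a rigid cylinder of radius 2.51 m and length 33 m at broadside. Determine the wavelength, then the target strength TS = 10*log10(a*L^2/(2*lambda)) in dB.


Step 1: lambda = c/f = 1500/7900 = 0.18987 m
Step 2: TS = 10*log10(a*L^2/(2*lambda)) = 10*log10(2.51*33^2/(2*0.18987)) = 38.57

38.57 dB


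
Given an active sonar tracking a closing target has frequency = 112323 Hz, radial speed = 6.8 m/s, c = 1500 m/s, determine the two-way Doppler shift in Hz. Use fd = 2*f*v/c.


1018.4 Hz


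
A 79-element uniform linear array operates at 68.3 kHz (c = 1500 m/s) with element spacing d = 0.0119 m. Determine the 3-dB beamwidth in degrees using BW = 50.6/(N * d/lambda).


Step 1: lambda = 1500/68300 = 0.02196 m
Step 2: d/lambda = 0.0119/0.02196 = 0.5419
Step 3: BW = 50.6/(N * d/lambda) = 50.6/(79 * 0.5419) = 1.18

1.18 deg


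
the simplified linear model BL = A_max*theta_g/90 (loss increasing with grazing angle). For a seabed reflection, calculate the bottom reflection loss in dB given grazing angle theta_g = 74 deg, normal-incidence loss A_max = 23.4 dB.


BL = A_max * theta_g / 90 = 23.4 * 74 / 90 = 19.24

19.24 dB


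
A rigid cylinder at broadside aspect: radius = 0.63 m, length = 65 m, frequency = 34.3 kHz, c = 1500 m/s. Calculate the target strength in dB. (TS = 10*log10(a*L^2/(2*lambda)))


lambda = 1500/34300 = 0.04373 m
TS = 10*log10(0.63*65^2/(2*0.04373)) = 44.83

44.83 dB


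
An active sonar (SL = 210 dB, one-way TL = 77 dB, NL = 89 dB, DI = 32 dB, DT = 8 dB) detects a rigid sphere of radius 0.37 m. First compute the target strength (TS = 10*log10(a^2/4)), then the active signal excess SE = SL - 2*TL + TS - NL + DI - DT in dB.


Step 1: TS = 10*log10(0.37^2/4) = -14.66 dB
Step 2: SE = SL - 2*TL + TS - NL + DI - DT = 210 - 2*77 + (-14.66) - 89 + 32 - 8 = -23.66

-23.66 dB


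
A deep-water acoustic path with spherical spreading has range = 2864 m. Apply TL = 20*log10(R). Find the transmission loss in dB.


TL = 20*log10(2864) = 69.14

69.14 dB


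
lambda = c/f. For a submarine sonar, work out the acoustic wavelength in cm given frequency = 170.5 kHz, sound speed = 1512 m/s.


0.89 cm


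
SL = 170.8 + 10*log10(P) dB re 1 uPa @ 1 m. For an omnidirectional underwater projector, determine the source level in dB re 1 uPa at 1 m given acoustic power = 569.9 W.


198.36 dB


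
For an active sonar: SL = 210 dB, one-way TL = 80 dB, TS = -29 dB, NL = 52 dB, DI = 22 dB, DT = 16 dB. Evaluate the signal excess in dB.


SE = SL - 2*TL + TS - NL + DI - DT = 210 - 2*80 + (-29) - 52 + 22 - 16 = -25

-25 dB
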